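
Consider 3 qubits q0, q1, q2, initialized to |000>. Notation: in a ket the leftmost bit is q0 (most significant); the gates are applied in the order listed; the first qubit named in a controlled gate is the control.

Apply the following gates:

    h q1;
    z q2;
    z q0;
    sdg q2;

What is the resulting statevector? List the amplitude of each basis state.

The final amplitudes are sqrt(2)/2 on |000>, sqrt(2)/2 on |010>, and 0 on every other basis state.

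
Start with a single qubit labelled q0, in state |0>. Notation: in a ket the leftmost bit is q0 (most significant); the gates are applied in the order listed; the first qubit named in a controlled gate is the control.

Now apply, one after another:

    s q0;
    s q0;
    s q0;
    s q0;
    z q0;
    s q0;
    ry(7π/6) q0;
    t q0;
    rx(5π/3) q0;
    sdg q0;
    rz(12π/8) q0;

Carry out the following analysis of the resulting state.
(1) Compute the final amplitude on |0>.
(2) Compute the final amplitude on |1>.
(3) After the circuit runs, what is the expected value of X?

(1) The final state's coefficient on |0> equals -sqrt(6)/8 - sqrt(2)/8 - 3*sqrt(2)*exp(I*pi/4)/8 + sqrt(6)*exp(I*pi/4)/8. Key observation: gates 1-4 undo each other exactly, leaving only the rest of the circuit to track.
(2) |1> carries amplitude -3*sqrt(2)*I/8 - sqrt(6)*I/8 - sqrt(2)*exp(3*I*pi/4)/8 + sqrt(6)*exp(3*I*pi/4)/8 in the final state.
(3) In the final state, X has expectation sqrt(2)/4.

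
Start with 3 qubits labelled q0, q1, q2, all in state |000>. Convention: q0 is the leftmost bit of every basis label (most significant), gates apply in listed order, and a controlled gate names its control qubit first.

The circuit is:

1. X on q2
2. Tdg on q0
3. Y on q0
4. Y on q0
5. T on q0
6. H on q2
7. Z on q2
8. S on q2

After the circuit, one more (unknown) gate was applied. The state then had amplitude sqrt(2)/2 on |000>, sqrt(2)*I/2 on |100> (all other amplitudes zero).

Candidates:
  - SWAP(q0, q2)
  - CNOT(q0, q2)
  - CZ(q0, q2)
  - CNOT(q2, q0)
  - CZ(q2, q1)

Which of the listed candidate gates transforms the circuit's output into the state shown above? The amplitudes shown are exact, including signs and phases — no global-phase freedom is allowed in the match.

The unique candidate consistent with the amplitudes is SWAP(q0, q2). Key observation: steps 2-5 multiply out to the identity, so the circuit reduces to the remaining gates.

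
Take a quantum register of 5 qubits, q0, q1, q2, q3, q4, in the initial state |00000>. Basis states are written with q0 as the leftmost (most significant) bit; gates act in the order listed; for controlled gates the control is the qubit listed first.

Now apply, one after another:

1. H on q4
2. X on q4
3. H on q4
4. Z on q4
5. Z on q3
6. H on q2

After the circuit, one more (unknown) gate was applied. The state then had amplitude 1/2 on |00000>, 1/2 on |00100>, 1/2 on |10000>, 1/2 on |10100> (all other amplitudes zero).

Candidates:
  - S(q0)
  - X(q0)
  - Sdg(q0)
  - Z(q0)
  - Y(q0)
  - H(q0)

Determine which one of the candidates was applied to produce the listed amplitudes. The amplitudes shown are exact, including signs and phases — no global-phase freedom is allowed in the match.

It was H(q0) that produced the state shown. Key observation: steps 1-4 multiply out to the identity, so the circuit reduces to the remaining gates.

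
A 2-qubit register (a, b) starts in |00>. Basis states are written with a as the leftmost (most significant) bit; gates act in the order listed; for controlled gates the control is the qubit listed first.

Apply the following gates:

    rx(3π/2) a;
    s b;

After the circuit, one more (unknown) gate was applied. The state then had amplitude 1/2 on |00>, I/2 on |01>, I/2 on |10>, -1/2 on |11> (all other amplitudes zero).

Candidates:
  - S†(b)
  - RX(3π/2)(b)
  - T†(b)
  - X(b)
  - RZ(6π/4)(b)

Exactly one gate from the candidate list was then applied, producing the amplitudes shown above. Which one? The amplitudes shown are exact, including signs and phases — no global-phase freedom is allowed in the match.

It was RX(3π/2)(b) that produced the state shown.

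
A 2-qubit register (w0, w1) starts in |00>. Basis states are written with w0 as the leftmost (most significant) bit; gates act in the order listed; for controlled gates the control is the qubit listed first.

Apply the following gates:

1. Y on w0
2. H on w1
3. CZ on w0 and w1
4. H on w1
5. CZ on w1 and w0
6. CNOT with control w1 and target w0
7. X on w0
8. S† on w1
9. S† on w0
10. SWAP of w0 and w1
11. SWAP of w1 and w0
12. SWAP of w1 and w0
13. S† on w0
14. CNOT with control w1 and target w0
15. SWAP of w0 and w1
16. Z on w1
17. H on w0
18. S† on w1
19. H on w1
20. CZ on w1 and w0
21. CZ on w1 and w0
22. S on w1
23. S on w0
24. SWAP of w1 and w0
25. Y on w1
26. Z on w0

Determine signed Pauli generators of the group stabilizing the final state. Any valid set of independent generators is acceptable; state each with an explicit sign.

The final state is stabilized by the group generated by -YI, -IY; other independent generating sets are equally valid.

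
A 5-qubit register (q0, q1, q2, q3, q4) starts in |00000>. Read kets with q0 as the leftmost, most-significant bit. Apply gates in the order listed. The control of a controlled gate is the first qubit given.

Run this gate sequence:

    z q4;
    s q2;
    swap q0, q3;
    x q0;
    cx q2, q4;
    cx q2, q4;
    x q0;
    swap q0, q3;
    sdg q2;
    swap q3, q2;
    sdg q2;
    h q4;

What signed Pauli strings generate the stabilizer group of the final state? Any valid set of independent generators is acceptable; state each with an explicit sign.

One valid set of independent stabilizer generators is +IIIIX, +ZIIII, +IZIII, +IIZII, +IIIZI (any independent generating set of the same group is equally correct). Key observation: steps 2-9 multiply out to the identity, so the circuit reduces to the remaining gates.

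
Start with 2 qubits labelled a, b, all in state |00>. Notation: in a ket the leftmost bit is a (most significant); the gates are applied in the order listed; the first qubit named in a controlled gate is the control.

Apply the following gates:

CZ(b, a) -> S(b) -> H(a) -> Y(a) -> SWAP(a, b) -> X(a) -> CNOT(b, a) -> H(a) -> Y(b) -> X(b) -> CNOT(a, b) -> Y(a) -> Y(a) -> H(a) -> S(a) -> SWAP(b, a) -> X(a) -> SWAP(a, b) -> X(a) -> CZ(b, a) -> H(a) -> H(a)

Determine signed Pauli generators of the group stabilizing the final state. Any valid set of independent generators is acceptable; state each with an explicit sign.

One valid set of independent stabilizer generators is +XY, +ZZ (any independent generating set of the same group is equally correct). Key observation: the block from step 21 through step 22 cancels to the identity and can be dropped.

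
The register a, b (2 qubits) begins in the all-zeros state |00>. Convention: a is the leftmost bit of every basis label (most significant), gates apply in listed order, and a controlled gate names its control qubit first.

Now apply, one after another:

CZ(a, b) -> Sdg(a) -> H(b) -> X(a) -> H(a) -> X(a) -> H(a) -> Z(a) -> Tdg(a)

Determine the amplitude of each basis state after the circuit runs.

After the circuit, the state carries amplitude 0 on |00>, 0 on |01>, -sqrt(2)*exp(3*I*pi/4)/2 on |10>, -sqrt(2)*exp(3*I*pi/4)/2 on |11>. Key observation: the block from step 5 through step 8 cancels to the identity and can be dropped.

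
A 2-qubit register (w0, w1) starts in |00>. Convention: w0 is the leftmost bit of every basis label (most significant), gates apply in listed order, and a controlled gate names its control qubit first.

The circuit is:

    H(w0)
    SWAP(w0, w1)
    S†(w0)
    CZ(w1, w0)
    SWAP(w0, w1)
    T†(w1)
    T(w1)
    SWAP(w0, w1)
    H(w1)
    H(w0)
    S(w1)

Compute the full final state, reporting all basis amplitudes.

After the circuit, the state carries amplitude sqrt(2)/2 on |00>, 0 on |01>, sqrt(2)/2 on |10>, 0 on |11>. Key observation: gates 5-8 undo each other exactly, leaving only the rest of the circuit to track.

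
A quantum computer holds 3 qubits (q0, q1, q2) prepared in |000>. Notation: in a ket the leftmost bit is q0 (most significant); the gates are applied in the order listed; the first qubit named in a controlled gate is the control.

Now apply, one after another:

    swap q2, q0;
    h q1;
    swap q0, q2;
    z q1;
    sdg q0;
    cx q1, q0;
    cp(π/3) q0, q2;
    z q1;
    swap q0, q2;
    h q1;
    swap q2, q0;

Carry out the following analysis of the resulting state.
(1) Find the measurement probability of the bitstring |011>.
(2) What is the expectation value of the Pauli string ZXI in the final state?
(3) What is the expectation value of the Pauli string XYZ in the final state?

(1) The probability of measuring |011> is 0.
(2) The expectation value of ZXI is 1.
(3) In the final state, XYZ has expectation 0.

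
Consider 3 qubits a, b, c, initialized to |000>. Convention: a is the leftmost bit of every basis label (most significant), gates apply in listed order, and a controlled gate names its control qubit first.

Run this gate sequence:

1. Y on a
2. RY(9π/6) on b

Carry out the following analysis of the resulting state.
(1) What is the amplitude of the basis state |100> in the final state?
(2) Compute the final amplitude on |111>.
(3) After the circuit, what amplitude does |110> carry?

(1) The final state's coefficient on |100> equals -sqrt(2)*I/2.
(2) |111> carries amplitude 0 in the final state.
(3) |110> carries amplitude sqrt(2)*I/2 in the final state.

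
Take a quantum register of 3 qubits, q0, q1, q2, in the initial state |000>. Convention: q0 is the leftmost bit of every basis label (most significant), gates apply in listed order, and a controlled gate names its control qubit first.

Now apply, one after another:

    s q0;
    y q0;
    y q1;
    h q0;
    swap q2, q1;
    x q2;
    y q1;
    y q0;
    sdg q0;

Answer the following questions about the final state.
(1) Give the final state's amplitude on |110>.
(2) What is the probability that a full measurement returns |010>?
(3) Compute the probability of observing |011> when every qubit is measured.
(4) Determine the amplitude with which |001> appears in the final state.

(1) The amplitude on |110> is -sqrt(2)*I/2.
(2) Outcome |010> occurs with probability 1/2.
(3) The probability of measuring |011> is 0.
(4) |001> carries amplitude 0 in the final state.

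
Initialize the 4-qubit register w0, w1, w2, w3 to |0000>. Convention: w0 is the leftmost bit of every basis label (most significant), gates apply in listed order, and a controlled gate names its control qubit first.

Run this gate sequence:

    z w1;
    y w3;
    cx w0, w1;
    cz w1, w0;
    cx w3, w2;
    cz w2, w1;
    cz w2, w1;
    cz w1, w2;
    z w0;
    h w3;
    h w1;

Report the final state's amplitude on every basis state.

After the circuit, the state carries amplitude I/2 on |0010>, -I/2 on |0011>, I/2 on |0110>, -I/2 on |0111>, and 0 on every other basis state.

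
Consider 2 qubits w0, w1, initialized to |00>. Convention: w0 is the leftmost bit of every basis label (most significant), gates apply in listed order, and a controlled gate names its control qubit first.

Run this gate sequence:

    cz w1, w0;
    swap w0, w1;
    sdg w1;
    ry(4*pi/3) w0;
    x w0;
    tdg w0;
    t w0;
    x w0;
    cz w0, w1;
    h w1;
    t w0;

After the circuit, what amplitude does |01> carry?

|01> carries amplitude -sqrt(2)/4 in the final state.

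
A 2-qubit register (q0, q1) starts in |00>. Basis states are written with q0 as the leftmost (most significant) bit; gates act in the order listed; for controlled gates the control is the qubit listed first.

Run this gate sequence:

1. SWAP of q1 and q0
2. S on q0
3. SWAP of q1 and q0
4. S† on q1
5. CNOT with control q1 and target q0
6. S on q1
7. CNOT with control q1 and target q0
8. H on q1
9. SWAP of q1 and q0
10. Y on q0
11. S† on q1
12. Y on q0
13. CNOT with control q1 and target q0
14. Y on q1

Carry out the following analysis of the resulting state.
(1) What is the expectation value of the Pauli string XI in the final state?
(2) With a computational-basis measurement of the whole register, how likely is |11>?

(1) In the final state, XI has expectation 1.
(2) Outcome |11> occurs with probability 1/2.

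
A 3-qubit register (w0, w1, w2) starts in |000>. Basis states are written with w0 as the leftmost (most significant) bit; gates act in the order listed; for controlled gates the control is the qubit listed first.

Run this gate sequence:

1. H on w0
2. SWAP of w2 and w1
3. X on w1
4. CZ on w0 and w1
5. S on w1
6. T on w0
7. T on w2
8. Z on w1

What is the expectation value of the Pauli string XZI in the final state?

The observable XZI averages to sqrt(2)/2.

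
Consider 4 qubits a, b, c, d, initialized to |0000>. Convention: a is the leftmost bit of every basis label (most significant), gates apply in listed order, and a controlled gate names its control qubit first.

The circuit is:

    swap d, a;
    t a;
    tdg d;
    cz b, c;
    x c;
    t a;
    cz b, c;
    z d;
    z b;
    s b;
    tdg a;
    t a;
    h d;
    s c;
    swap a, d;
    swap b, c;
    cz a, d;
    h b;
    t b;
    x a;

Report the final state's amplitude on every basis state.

After the circuit, the state carries amplitude I/2 on |0000>, -exp(3*I*pi/4)/2 on |0100>, I/2 on |1000>, -exp(3*I*pi/4)/2 on |1100>, and 0 on every other basis state.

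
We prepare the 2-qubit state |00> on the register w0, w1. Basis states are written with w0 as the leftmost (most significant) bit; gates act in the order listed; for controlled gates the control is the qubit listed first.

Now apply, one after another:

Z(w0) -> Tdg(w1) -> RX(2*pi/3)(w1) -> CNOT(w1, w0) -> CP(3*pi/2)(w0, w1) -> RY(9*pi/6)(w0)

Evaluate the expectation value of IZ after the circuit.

The expectation value of IZ is -1/2.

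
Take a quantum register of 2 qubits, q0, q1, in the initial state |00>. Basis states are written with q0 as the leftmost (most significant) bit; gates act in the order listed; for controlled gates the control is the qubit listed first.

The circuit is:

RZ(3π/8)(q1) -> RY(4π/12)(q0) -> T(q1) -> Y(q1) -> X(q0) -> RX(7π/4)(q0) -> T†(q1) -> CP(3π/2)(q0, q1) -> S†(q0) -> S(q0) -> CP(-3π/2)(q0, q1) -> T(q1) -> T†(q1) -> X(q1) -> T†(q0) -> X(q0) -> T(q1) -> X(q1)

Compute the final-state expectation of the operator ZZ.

In the final state, ZZ has expectation -sqrt(2)/4.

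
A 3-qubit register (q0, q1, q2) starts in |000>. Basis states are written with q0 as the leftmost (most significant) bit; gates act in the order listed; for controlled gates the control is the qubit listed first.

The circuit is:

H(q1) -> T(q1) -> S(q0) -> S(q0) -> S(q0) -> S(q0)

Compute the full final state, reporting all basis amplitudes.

After the circuit, the state carries amplitude sqrt(2)/2 on |000>, sqrt(2)*exp(I*pi/4)/2 on |010>, and 0 on every other basis state.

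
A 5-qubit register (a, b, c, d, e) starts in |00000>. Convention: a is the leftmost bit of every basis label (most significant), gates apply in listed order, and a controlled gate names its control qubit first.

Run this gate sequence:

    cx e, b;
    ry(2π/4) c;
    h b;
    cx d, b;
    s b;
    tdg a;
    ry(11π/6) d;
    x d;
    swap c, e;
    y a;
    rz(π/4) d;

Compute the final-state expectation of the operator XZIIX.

The observable XZIIX averages to 0.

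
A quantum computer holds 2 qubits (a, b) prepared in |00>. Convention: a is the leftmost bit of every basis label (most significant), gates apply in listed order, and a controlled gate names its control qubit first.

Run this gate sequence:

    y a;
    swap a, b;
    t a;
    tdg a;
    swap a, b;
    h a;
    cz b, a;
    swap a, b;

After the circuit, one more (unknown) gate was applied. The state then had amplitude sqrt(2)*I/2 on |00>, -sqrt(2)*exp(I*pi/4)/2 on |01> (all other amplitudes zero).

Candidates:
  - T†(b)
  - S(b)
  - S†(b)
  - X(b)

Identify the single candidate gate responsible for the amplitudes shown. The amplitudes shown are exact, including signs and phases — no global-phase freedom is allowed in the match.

The applied gate was T†(b). Key observation: gates 2-5 undo each other exactly, leaving only the rest of the circuit to track.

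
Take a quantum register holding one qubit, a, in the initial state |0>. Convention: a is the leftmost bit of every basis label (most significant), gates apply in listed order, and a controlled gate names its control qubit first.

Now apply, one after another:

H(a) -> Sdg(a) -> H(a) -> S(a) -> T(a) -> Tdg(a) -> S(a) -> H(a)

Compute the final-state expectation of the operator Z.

In the final state, Z has expectation 0.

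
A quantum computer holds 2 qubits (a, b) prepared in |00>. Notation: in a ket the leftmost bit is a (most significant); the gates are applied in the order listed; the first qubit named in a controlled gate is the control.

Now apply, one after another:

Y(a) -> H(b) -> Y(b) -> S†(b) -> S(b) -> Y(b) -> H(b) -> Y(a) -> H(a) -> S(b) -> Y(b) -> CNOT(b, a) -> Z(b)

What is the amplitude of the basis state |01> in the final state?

The amplitude on |01> is -sqrt(2)*I/2.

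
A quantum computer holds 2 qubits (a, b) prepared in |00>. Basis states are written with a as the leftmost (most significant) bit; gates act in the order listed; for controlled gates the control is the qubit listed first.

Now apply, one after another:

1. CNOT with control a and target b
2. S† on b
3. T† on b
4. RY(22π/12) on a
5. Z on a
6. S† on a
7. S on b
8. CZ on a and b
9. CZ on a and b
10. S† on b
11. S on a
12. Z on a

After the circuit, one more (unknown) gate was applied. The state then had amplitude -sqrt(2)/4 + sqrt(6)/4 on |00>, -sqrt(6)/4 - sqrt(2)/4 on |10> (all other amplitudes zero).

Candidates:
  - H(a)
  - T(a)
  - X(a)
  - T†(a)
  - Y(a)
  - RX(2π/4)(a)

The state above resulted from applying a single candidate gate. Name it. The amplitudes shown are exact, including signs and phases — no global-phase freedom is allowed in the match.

It was X(a) that produced the state shown. Key observation: steps 5-12 multiply out to the identity, so the circuit reduces to the remaining gates.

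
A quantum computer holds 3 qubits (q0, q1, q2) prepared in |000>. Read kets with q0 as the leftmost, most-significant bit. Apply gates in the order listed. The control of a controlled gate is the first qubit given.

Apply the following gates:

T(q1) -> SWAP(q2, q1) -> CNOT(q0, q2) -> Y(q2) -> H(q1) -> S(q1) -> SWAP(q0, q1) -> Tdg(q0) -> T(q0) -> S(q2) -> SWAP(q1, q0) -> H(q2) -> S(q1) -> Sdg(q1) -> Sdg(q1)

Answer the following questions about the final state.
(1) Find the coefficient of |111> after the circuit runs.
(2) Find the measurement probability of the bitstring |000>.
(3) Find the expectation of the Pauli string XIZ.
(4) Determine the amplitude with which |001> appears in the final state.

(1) The amplitude on |111> is 0.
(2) The probability of measuring |000> is 1/4.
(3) The expectation value of XIZ is 0.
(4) The final state's coefficient on |001> equals 1/2.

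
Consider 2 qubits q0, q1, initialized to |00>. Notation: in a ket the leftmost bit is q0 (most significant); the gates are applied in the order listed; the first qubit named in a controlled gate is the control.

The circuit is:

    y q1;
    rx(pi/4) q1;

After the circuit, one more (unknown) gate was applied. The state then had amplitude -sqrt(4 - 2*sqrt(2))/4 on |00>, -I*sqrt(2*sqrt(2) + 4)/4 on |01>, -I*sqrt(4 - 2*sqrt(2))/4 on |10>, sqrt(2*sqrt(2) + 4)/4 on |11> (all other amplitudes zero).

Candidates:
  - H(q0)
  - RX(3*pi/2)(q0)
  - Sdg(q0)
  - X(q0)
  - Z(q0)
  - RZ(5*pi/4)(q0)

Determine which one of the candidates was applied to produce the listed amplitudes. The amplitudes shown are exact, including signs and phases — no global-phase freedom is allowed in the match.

The unique candidate consistent with the amplitudes is RX(3*pi/2)(q0).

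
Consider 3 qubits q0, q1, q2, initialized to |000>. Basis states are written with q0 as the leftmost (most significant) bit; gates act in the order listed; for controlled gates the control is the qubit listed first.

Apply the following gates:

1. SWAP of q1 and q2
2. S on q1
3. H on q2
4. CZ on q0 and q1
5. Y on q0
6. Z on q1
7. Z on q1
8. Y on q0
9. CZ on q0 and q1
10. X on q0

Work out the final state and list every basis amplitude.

The resulting statevector has amplitude sqrt(2)/2 on |100>, sqrt(2)/2 on |101>, and 0 on every other basis state. Key observation: steps 4-9 multiply out to the identity, so the circuit reduces to the remaining gates.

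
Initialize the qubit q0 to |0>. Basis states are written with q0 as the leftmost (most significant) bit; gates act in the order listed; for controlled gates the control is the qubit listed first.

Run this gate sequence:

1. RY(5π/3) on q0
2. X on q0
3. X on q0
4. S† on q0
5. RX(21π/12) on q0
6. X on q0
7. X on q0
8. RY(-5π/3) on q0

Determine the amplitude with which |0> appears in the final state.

The amplitude on |0> is -3*sqrt(sqrt(2) + 2)/8 + sqrt(6 - 3*sqrt(2))/8 + I*sqrt(6 - 3*sqrt(2))/8 + I*sqrt(sqrt(2) + 2)/8.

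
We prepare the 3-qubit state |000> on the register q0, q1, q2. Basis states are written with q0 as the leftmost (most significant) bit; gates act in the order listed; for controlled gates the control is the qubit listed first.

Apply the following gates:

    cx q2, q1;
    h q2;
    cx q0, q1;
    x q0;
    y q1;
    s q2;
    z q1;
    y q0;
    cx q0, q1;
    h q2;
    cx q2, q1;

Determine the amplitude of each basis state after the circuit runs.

After the circuit, the state carries amplitude -1/2 + I/2 on |001>, -1/2 - I/2 on |010>, and 0 on every other basis state.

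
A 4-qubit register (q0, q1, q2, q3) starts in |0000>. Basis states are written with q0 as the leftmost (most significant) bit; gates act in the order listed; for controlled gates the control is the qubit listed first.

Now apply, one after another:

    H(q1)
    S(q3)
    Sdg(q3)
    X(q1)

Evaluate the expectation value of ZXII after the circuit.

In the final state, ZXII has expectation 1. Key observation: gates 2-3 undo each other exactly, leaving only the rest of the circuit to track.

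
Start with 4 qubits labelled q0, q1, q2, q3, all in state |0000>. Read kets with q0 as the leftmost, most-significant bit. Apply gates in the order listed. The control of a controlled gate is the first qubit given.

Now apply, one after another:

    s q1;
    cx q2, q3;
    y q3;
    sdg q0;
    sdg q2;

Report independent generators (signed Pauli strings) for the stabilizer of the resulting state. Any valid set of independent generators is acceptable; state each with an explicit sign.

One valid set of independent stabilizer generators is +ZIII, +IZII, +IIZI, -IIIZ (any independent generating set of the same group is equally correct).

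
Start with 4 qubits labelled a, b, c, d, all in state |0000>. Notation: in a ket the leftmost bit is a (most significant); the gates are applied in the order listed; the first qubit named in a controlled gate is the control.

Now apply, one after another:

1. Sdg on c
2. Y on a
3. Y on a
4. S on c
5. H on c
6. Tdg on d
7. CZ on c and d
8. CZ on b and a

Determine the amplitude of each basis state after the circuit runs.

The resulting statevector has amplitude sqrt(2)/2 on |0000>, sqrt(2)/2 on |0010>, and 0 on every other basis state.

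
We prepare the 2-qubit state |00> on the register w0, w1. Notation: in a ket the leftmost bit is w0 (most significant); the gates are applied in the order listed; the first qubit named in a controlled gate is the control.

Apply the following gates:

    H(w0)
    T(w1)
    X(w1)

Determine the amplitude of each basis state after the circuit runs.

The resulting statevector has amplitude 0 on |00>, sqrt(2)/2 on |01>, 0 on |10>, sqrt(2)/2 on |11>.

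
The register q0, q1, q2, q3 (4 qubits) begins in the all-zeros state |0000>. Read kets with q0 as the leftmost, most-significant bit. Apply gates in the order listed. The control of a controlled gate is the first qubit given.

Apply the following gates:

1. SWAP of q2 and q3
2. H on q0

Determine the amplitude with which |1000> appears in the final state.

The amplitude on |1000> is sqrt(2)/2.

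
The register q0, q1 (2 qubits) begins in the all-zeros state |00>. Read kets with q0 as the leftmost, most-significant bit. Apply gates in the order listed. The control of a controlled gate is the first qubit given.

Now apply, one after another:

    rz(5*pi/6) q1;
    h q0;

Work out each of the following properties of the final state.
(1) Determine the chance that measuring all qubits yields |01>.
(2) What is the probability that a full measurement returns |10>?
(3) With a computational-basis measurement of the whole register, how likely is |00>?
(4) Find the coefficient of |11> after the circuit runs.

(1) A full measurement returns |01> with probability 0.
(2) The probability of measuring |10> is 1/2.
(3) Outcome |00> occurs with probability 1/2.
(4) The final state's coefficient on |11> equals 0.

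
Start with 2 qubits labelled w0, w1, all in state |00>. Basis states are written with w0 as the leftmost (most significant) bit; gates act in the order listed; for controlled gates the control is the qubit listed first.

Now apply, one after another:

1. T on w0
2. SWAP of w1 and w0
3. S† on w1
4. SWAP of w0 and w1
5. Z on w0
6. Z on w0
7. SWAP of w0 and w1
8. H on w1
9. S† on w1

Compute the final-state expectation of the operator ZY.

In the final state, ZY has expectation -1. Key observation: gates 4-7 undo each other exactly, leaving only the rest of the circuit to track.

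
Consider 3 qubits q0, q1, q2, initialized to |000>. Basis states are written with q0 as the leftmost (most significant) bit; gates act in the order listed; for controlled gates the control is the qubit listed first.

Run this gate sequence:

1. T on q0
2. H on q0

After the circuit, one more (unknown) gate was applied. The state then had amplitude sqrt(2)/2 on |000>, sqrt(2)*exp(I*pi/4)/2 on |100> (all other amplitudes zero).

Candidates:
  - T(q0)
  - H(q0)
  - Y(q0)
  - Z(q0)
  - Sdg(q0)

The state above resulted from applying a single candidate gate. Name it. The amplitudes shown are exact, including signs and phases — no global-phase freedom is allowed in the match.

The unique candidate consistent with the amplitudes is T(q0).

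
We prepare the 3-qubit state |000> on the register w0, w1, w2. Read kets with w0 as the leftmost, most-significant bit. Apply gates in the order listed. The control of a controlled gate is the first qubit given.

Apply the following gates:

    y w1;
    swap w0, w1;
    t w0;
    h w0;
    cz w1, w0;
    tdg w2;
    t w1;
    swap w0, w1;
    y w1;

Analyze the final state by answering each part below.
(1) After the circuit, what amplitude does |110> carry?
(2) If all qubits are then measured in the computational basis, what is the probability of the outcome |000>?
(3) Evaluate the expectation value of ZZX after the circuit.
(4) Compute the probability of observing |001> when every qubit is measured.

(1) The final state's coefficient on |110> equals 0.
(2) The probability of measuring |000> is 1/2.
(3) In the final state, ZZX has expectation 0.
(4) A full measurement returns |001> with probability 0.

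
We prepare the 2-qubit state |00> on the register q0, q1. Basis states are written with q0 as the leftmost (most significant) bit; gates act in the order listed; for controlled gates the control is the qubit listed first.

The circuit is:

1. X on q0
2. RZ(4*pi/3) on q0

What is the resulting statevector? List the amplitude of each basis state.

The final amplitudes are exp(2*I*pi/3) on |10>, and 0 on every other basis state.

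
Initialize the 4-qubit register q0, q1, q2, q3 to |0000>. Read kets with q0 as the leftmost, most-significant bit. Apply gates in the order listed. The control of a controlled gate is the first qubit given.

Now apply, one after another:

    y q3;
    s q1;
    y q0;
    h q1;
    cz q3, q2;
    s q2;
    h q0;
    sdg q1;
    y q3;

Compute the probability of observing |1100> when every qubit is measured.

The probability of measuring |1100> is 1/4.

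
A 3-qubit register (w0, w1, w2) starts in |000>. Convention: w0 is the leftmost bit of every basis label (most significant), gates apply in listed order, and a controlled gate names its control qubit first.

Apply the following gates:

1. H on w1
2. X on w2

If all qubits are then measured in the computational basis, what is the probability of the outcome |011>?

Outcome |011> occurs with probability 1/2.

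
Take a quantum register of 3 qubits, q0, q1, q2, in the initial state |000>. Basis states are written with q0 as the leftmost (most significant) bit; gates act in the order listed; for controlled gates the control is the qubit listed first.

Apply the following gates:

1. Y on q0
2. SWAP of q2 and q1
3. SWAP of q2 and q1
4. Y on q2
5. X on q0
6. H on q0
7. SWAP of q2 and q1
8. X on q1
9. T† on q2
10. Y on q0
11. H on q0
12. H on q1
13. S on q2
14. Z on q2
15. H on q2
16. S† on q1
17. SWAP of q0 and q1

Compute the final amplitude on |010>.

The amplitude on |010> is I/2.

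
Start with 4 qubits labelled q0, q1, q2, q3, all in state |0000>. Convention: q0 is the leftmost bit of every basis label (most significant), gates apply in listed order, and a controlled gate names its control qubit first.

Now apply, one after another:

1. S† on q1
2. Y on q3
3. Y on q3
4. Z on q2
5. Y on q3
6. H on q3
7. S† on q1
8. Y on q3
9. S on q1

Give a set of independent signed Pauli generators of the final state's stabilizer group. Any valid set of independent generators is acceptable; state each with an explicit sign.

The stabilizer group can be generated by +IIIX, +ZIII, +IZII, +IIZI, among other valid generating sets.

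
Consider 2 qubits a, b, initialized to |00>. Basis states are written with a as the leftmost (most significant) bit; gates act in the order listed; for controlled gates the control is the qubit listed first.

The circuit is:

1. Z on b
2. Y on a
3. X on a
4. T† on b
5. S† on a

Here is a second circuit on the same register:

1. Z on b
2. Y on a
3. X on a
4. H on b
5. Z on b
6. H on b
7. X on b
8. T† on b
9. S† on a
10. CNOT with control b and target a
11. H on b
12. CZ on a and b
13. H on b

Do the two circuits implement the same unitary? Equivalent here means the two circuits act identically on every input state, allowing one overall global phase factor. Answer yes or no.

No — the two circuits implement different unitaries, even allowing a global phase.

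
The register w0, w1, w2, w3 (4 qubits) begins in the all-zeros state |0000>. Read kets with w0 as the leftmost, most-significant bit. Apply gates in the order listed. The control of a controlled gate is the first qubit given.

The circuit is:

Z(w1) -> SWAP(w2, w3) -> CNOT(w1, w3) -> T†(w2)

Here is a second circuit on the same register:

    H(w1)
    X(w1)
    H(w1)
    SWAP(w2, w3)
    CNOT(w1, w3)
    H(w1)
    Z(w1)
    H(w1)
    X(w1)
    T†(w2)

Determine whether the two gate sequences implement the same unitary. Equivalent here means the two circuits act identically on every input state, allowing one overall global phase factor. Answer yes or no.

Yes — the two circuits implement the same unitary up to a global phase.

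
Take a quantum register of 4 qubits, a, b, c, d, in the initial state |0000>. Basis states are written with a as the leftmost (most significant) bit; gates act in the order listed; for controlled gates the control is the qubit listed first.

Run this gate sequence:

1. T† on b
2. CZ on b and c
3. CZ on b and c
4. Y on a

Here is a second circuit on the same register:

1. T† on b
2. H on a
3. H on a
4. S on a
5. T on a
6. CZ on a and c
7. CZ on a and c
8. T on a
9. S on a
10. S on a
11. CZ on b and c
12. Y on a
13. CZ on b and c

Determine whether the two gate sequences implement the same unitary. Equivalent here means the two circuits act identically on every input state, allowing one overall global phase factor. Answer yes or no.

Yes: on every input state the two circuits agree up to one overall phase factor.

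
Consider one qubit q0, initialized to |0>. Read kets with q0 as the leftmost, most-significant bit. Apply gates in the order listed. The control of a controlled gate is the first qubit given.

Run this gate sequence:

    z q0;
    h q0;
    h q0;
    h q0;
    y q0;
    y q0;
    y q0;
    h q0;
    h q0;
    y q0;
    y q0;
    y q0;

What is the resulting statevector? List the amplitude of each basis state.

After the circuit, the state carries amplitude sqrt(2)/2 on |0>, sqrt(2)/2 on |1>.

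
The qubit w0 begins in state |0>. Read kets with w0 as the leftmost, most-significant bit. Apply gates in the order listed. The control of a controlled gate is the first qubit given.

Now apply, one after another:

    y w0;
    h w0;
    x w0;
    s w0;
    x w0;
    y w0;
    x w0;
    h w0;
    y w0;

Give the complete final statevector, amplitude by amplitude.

The resulting statevector has amplitude -1/2 - I/2 on |0>, 1/2 - I/2 on |1>.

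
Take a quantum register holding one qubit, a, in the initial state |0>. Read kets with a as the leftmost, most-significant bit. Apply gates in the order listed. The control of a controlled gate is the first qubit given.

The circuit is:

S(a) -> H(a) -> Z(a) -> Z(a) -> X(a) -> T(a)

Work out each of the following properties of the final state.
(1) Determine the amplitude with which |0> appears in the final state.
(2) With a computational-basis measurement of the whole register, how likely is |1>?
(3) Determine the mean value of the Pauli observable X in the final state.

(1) The amplitude on |0> is sqrt(2)/2.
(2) The probability of measuring |1> is 1/2.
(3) In the final state, X has expectation sqrt(2)/2.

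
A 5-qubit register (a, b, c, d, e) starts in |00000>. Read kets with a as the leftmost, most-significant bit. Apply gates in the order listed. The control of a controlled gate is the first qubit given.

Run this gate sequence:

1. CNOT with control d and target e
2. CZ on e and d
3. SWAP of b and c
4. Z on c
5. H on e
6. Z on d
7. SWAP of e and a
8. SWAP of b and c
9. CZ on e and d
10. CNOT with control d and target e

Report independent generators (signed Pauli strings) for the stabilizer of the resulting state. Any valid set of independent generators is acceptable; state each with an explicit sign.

The final state is stabilized by the group generated by +XIIII, +IZIII, +IIZII, +IIIZI, +IIIIZ; other independent generating sets are equally valid.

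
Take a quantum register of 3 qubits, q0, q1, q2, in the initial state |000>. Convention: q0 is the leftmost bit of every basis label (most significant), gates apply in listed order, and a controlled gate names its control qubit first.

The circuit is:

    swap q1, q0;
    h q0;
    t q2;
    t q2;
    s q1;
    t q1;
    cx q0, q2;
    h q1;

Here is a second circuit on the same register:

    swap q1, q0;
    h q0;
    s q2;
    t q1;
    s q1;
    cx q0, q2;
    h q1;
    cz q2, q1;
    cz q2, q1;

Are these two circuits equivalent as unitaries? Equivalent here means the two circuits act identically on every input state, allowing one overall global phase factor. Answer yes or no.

Yes, they are equivalent — the unitaries differ by at most a global phase.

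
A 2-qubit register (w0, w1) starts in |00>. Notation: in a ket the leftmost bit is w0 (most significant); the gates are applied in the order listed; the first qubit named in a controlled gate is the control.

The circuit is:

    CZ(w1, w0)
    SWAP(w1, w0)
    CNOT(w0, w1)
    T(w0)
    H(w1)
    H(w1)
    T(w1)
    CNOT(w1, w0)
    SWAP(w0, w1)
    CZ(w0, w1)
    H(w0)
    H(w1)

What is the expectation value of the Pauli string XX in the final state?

In the final state, XX has expectation 1. Key observation: gates 5-6 undo each other exactly, leaving only the rest of the circuit to track.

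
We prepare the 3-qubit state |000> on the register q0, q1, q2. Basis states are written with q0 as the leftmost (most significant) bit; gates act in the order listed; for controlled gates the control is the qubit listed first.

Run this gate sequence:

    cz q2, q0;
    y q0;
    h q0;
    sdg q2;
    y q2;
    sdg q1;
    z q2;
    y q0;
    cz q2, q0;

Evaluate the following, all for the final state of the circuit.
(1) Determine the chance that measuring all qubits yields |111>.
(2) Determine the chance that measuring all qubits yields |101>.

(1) The probability of measuring |111> is 0.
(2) The probability of measuring |101> is 1/2.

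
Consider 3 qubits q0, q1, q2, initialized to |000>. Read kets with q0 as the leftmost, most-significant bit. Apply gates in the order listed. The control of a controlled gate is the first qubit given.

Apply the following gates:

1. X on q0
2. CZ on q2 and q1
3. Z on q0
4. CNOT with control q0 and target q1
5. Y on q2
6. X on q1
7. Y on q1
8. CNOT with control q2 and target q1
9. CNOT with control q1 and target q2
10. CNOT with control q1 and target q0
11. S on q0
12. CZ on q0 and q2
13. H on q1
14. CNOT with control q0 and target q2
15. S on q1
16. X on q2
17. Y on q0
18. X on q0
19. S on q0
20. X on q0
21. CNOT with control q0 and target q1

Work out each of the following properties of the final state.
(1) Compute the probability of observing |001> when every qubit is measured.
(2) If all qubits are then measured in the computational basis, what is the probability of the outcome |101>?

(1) Outcome |001> occurs with probability 1/2.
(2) A full measurement returns |101> with probability 0.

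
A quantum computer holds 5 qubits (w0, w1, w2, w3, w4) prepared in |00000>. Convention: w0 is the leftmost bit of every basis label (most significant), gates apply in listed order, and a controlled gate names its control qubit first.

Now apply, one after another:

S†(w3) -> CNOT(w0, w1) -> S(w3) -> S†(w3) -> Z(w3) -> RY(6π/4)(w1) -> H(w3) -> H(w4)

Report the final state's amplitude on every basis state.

The resulting statevector has amplitude -sqrt(2)/4 on |00000>, -sqrt(2)/4 on |00001>, -sqrt(2)/4 on |00010>, -sqrt(2)/4 on |00011>, sqrt(2)/4 on |01000>, sqrt(2)/4 on |01001>, sqrt(2)/4 on |01010>, sqrt(2)/4 on |01011>, and 0 on every other basis state. Key observation: steps 3-4 multiply out to the identity, so the circuit reduces to the remaining gates.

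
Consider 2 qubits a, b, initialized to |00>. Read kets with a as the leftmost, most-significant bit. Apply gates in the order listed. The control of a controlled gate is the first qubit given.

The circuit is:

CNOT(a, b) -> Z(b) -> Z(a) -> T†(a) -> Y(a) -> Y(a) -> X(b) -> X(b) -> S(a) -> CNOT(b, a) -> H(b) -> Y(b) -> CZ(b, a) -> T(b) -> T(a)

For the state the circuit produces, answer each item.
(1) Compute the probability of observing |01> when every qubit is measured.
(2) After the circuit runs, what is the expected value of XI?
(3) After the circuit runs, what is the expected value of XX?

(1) The probability of measuring |01> is 1/2.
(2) The observable XI averages to 0.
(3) In the final state, XX has expectation 0.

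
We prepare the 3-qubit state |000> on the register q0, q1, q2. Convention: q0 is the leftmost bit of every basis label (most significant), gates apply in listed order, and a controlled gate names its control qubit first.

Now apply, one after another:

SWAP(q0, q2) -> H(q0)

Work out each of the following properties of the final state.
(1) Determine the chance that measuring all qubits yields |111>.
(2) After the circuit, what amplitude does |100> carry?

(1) Outcome |111> occurs with probability 0.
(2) The final state's coefficient on |100> equals sqrt(2)/2.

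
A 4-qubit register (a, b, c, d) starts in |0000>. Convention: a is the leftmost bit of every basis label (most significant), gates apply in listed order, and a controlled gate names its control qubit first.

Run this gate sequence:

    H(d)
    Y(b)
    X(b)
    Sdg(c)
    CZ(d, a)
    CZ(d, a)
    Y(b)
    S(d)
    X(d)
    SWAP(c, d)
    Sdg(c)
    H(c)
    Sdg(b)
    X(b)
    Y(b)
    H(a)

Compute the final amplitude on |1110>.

|1110> carries amplitude -sqrt(2)*I/2 in the final state. Key observation: steps 5-6 multiply out to the identity, so the circuit reduces to the remaining gates.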